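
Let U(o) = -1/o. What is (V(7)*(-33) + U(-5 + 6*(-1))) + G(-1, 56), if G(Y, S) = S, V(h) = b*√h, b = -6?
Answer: 617/11 + 198*√7 ≈ 579.95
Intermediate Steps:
V(h) = -6*√h
(V(7)*(-33) + U(-5 + 6*(-1))) + G(-1, 56) = (-6*√7*(-33) - 1/(-5 + 6*(-1))) + 56 = (198*√7 - 1/(-5 - 6)) + 56 = (198*√7 - 1/(-11)) + 56 = (198*√7 - 1*(-1/11)) + 56 = (198*√7 + 1/11) + 56 = (1/11 + 198*√7) + 56 = 617/11 + 198*√7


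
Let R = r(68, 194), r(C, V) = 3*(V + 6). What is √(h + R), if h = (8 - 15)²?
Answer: √649 ≈ 25.475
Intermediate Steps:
r(C, V) = 18 + 3*V (r(C, V) = 3*(6 + V) = 18 + 3*V)
R = 600 (R = 18 + 3*194 = 18 + 582 = 600)
h = 49 (h = (-7)² = 49)
√(h + R) = √(49 + 600) = √649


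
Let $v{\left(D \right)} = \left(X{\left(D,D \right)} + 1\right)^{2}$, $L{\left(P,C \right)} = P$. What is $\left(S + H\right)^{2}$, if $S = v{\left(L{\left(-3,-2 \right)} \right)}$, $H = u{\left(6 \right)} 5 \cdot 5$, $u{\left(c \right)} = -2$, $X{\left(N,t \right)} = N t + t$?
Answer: $1$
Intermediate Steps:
$X{\left(N,t \right)} = t + N t$
$v{\left(D \right)} = \left(1 + D \left(1 + D\right)\right)^{2}$ ($v{\left(D \right)} = \left(D \left(1 + D\right) + 1\right)^{2} = \left(1 + D \left(1 + D\right)\right)^{2}$)
$H = -50$ ($H = \left(-2\right) 5 \cdot 5 = \left(-10\right) 5 = -50$)
$S = 49$ ($S = \left(1 - 3 \left(1 - 3\right)\right)^{2} = \left(1 - -6\right)^{2} = \left(1 + 6\right)^{2} = 7^{2} = 49$)
$\left(S + H\right)^{2} = \left(49 - 50\right)^{2} = \left(-1\right)^{2} = 1$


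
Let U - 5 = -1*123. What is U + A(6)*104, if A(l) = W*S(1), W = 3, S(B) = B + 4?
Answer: 1442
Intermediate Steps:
S(B) = 4 + B
A(l) = 15 (A(l) = 3*(4 + 1) = 3*5 = 15)
U = -118 (U = 5 - 1*123 = 5 - 123 = -118)
U + A(6)*104 = -118 + 15*104 = -118 + 1560 = 1442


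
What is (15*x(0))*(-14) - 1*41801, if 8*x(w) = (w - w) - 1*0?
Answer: -41801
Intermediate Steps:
x(w) = 0 (x(w) = ((w - w) - 1*0)/8 = (0 + 0)/8 = (1/8)*0 = 0)
(15*x(0))*(-14) - 1*41801 = (15*0)*(-14) - 1*41801 = 0*(-14) - 41801 = 0 - 41801 = -41801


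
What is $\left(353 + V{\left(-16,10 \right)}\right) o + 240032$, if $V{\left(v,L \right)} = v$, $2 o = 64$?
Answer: $250816$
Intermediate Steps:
$o = 32$ ($o = \frac{1}{2} \cdot 64 = 32$)
$\left(353 + V{\left(-16,10 \right)}\right) o + 240032 = \left(353 - 16\right) 32 + 240032 = 337 \cdot 32 + 240032 = 10784 + 240032 = 250816$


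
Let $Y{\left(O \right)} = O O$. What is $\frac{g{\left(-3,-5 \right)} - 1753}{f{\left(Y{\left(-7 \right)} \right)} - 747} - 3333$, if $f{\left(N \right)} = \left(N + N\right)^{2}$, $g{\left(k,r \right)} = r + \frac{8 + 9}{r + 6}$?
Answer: $- \frac{29522122}{8857} \approx -3333.2$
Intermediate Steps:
$Y{\left(O \right)} = O^{2}$
$g{\left(k,r \right)} = r + \frac{17}{6 + r}$
$f{\left(N \right)} = 4 N^{2}$ ($f{\left(N \right)} = \left(2 N\right)^{2} = 4 N^{2}$)
$\frac{g{\left(-3,-5 \right)} - 1753}{f{\left(Y{\left(-7 \right)} \right)} - 747} - 3333 = \frac{\frac{17 + \left(-5\right)^{2} + 6 \left(-5\right)}{6 - 5} - 1753}{4 \left(\left(-7\right)^{2}\right)^{2} - 747} - 3333 = \frac{\frac{17 + 25 - 30}{1} - 1753}{4 \cdot 49^{2} - 747} - 3333 = \frac{1 \cdot 12 - 1753}{4 \cdot 2401 - 747} - 3333 = \frac{12 - 1753}{9604 - 747} - 3333 = - \frac{1741}{8857} - 3333 = - \frac{29522122}{8857}$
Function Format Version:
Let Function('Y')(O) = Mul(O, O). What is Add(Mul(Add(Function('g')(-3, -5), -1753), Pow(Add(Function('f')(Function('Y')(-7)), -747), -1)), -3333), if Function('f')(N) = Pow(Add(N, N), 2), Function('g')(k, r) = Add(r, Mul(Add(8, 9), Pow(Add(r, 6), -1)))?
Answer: Rational(-29522122, 8857) ≈ -3333.2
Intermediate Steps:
Function('Y')(O) = Pow(O, 2)
Function('g')(k, r) = Add(r, Mul(17, Pow(Add(6, r), -1)))
Function('f')(N) = Mul(4, Pow(N, 2)) (Function('f')(N) = Pow(Mul(2, N), 2) = Mul(4, Pow(N, 2)))
Add(Mul(Add(Function('g')(-3, -5), -1753), Pow(Add(Function('f')(Function('Y')(-7)), -747), -1)), -3333) = Add(Mul(Add(Mul(Pow(Add(6, -5), -1), Add(17, Pow(-5, 2), Mul(6, -5))), -1753), Pow(Add(Mul(4, Pow(Pow(-7, 2), 2)), -747), -1)), -3333) = Add(Mul(Add(Mul(Pow(1, -1), Add(17, 25, -30)), -1753), Pow(Add(Mul(4, Pow(49, 2)), -747), -1)), -3333) = Add(Mul(Add(Mul(1, 12), -1753), Pow(Add(Mul(4, 2401), -747), -1)), -3333) = Add(Mul(Add(12, -1753), Pow(Add(9604, -747), -1)), -3333) = Add(Mul(-1741, Pow(8857, -1)), -3333) = Add(Mul(-1741, Rational(1, 8857)), -3333) = Add(Rational(-1741, 8857), -3333) = Rational(-29522122, 8857)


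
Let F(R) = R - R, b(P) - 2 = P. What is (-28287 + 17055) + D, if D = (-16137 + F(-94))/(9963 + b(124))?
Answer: -12592865/1121 ≈ -11234.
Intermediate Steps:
b(P) = 2 + P
F(R) = 0
D = -1793/1121 (D = (-16137 + 0)/(9963 + (2 + 124)) = -16137/(9963 + 126) = -16137/10089 = -16137*1/10089 = -1793/1121 ≈ -1.5995)
(-28287 + 17055) + D = (-28287 + 17055) - 1793/1121 = -11232 - 1793/1121 = -12592865/1121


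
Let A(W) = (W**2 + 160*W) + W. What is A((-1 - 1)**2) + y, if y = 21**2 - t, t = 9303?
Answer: -8202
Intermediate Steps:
A(W) = W**2 + 161*W
y = -8862 (y = 21**2 - 1*9303 = 441 - 9303 = -8862)
A((-1 - 1)**2) + y = (-1 - 1)**2*(161 + (-1 - 1)**2) - 8862 = (-2)**2*(161 + (-2)**2) - 8862 = 4*(161 + 4) - 8862 = 4*165 - 8862 = 660 - 8862 = -8202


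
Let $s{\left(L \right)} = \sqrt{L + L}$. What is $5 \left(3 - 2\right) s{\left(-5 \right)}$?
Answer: $5 i \sqrt{10} \approx 15.811 i$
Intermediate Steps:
$s{\left(L \right)} = \sqrt{2} \sqrt{L}$ ($s{\left(L \right)} = \sqrt{2 L} = \sqrt{2} \sqrt{L}$)
$5 \left(3 - 2\right) s{\left(-5 \right)} = 5 \left(3 - 2\right) \sqrt{2} \sqrt{-5} = 5 \cdot 1 \sqrt{2} i \sqrt{5} = 5 i \sqrt{10}$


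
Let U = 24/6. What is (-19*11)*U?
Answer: -836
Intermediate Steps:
U = 4 (U = 24*(1/6) = 4)
(-19*11)*U = -19*11*4 = -209*4 = -836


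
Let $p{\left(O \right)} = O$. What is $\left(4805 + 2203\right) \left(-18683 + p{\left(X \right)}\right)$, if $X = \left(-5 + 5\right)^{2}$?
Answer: $-130930464$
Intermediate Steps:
$X = 0$ ($X = 0^{2} = 0$)
$\left(4805 + 2203\right) \left(-18683 + p{\left(X \right)}\right) = \left(4805 + 2203\right) \left(-18683 + 0\right) = 7008 \left(-18683\right) = -130930464$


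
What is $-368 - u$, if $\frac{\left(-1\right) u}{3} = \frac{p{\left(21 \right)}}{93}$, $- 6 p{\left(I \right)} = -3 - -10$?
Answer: $- \frac{68455}{186} \approx -368.04$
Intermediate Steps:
$p{\left(I \right)} = - \frac{7}{6}$ ($p{\left(I \right)} = - \frac{-3 - -10}{6} = - \frac{-3 + 10}{6} = \left(- \frac{1}{6}\right) 7 = - \frac{7}{6}$)
$u = \frac{7}{186}$ ($u = - 3 \left(- \frac{7}{6 \cdot 93}\right) = - 3 \left(\left(- \frac{7}{6}\right) \frac{1}{93}\right) = \left(-3\right) \left(- \frac{7}{558}\right) = \frac{7}{186} \approx 0.037634$)
$-368 - u = -368 - \frac{7}{186} = - \frac{68455}{186}$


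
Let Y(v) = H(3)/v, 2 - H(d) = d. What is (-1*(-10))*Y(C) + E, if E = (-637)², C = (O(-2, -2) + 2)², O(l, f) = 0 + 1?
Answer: 3651911/9 ≈ 4.0577e+5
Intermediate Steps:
O(l, f) = 1
H(d) = 2 - d
C = 9 (C = (1 + 2)² = 3² = 9)
Y(v) = -1/v (Y(v) = (2 - 1*3)/v = (2 - 3)/v = -1/v)
E = 405769
(-1*(-10))*Y(C) + E = (-1*(-10))*(-1/9) + 405769 = 10*(-1*⅑) + 405769 = 10*(-⅑) + 405769 = -10/9 + 405769 = 3651911/9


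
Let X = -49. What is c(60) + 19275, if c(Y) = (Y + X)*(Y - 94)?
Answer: 18901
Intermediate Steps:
c(Y) = (-94 + Y)*(-49 + Y) (c(Y) = (Y - 49)*(Y - 94) = (-49 + Y)*(-94 + Y) = (-94 + Y)*(-49 + Y))
c(60) + 19275 = (4606 + 60**2 - 143*60) + 19275 = (4606 + 3600 - 8580) + 19275 = -374 + 19275 = 18901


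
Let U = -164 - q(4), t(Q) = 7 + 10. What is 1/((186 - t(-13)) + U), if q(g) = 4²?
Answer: -1/11 ≈ -0.090909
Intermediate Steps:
t(Q) = 17
q(g) = 16
U = -180 (U = -164 - 1*16 = -164 - 16 = -180)
1/((186 - t(-13)) + U) = 1/((186 - 1*17) - 180) = 1/((186 - 17) - 180) = 1/(169 - 180) = 1/(-11) = -1/11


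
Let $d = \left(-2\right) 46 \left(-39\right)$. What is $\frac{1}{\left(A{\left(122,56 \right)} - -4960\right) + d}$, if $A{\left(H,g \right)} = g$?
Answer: $\frac{1}{8604} \approx 0.00011622$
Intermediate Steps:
$d = 3588$ ($d = \left(-92\right) \left(-39\right) = 3588$)
$\frac{1}{\left(A{\left(122,56 \right)} - -4960\right) + d} = \frac{1}{\left(56 - -4960\right) + 3588} = \frac{1}{\left(56 + 4960\right) + 3588} = \frac{1}{5016 + 3588} = \frac{1}{8604}$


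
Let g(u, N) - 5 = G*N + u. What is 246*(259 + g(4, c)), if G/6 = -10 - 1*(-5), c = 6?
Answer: 21648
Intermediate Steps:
G = -30 (G = 6*(-10 - 1*(-5)) = 6*(-10 + 5) = 6*(-5) = -30)
g(u, N) = 5 + u - 30*N (g(u, N) = 5 + (-30*N + u) = 5 + (u - 30*N) = 5 + u - 30*N)
246*(259 + g(4, c)) = 246*(259 + (5 + 4 - 30*6)) = 246*(259 + (5 + 4 - 180)) = 246*(259 - 171) = 246*88 = 21648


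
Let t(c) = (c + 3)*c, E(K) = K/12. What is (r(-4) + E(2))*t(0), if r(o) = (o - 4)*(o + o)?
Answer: 0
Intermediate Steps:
E(K) = K/12 (E(K) = K*(1/12) = K/12)
r(o) = 2*o*(-4 + o) (r(o) = (-4 + o)*(2*o) = 2*o*(-4 + o))
t(c) = c*(3 + c) (t(c) = (3 + c)*c = c*(3 + c))
(r(-4) + E(2))*t(0) = (2*(-4)*(-4 - 4) + (1/12)*2)*(0*(3 + 0)) = (2*(-4)*(-8) + ⅙)*(0*3) = (64 + ⅙)*0 = (385/6)*0 = 0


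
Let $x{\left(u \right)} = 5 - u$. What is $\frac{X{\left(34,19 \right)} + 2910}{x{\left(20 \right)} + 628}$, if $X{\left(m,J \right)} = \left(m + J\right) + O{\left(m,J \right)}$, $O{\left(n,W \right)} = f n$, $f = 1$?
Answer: $\frac{2997}{613} \approx 4.8891$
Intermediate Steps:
$O{\left(n,W \right)} = n$ ($O{\left(n,W \right)} = 1 n = n$)
$X{\left(m,J \right)} = J + 2 m$ ($X{\left(m,J \right)} = \left(m + J\right) + m = \left(J + m\right) + m = J + 2 m$)
$\frac{X{\left(34,19 \right)} + 2910}{x{\left(20 \right)} + 628} = \frac{\left(19 + 2 \cdot 34\right) + 2910}{\left(5 - 20\right) + 628} = \frac{\left(19 + 68\right) + 2910}{\left(5 - 20\right) + 628} = \frac{87 + 2910}{-15 + 628} = \frac{2997}{613}$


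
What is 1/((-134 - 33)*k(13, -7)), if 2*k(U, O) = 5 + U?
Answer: -1/1503 ≈ -0.00066534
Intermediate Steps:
k(U, O) = 5/2 + U/2 (k(U, O) = (5 + U)/2 = 5/2 + U/2)
1/((-134 - 33)*k(13, -7)) = 1/((-134 - 33)*(5/2 + (1/2)*13)) = 1/(-167*(5/2 + 13/2)) = 1/(-167*9) = 1/(-1503) = -1/1503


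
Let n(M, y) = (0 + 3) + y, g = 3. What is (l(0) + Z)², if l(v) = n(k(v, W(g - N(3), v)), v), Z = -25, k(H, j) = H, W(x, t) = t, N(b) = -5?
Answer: 484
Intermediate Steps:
n(M, y) = 3 + y
l(v) = 3 + v
(l(0) + Z)² = ((3 + 0) - 25)² = (3 - 25)² = (-22)² = 484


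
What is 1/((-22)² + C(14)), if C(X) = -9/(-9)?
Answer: 1/485 ≈ 0.0020619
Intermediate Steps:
C(X) = 1 (C(X) = -9*(-⅑) = 1)
1/((-22)² + C(14)) = 1/((-22)² + 1) = 1/(484 + 1) = 1/485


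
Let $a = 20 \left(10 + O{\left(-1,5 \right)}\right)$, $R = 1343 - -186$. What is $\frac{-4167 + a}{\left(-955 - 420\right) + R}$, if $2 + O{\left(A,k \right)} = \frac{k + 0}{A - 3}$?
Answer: $- \frac{288}{11} \approx -26.182$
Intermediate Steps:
$R = 1529$ ($R = 1343 + 186 = 1529$)
$O{\left(A,k \right)} = -2 + \frac{k}{-3 + A}$ ($O{\left(A,k \right)} = -2 + \frac{k + 0}{A - 3} = -2 + \frac{k}{-3 + A}$)
$a = 135$ ($a = 20 \left(10 + \frac{6 + 5 - -2}{-3 - 1}\right) = 20 \left(10 + \frac{6 + 5 + 2}{-4}\right) = 20 \left(10 - \frac{13}{4}\right) = 20 \cdot \frac{27}{4} = 135$)
$\frac{-4167 + a}{\left(-955 - 420\right) + R} = \frac{-4167 + 135}{\left(-955 - 420\right) + 1529} = - \frac{4032}{-1375 + 1529} = - \frac{4032}{154} = \left(-4032\right) \frac{1}{154} = - \frac{288}{11}$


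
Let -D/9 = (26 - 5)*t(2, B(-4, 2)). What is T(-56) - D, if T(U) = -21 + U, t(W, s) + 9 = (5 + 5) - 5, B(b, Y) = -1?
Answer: -833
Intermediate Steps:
t(W, s) = -4 (t(W, s) = -9 + ((5 + 5) - 5) = -9 + (10 - 5) = -9 + 5 = -4)
D = 756 (D = -9*(26 - 5)*(-4) = -189*(-4) = -9*(-84) = 756)
T(-56) - D = (-21 - 56) - 1*756 = -77 - 756 = -833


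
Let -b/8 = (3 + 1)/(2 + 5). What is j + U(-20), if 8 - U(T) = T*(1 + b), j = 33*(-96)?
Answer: -22620/7 ≈ -3231.4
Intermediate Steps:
j = -3168
b = -32/7 (b = -8*(3 + 1)/(2 + 5) = -32/7 ≈ -4.5714)
U(T) = 8 + 25*T/7 (U(T) = 8 - T*(1 - 32/7) = 8 - T*(-25)/7 = 8 - (-25)*T/7 = 8 + 25*T/7)
j + U(-20) = -3168 + (8 + (25/7)*(-20)) = -3168 + (8 - 500/7) = -3168 - 444/7 = -22620/7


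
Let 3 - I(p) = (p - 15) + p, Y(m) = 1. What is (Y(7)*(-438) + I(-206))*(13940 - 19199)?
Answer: 42072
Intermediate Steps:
I(p) = 18 - 2*p (I(p) = 3 - ((p - 15) + p) = 3 - ((-15 + p) + p) = 3 - (-15 + 2*p) = 3 + (15 - 2*p) = 18 - 2*p)
(Y(7)*(-438) + I(-206))*(13940 - 19199) = (1*(-438) + (18 - 2*(-206)))*(13940 - 19199) = (-438 + (18 + 412))*(-5259) = (-438 + 430)*(-5259) = -8*(-5259) = 42072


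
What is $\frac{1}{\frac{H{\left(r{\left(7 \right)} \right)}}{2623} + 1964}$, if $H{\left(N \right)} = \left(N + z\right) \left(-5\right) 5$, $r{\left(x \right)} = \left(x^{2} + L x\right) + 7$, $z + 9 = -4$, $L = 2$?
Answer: $\frac{2623}{5150147} \approx 0.00050931$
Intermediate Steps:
$z = -13$ ($z = -9 - 4 = -13$)
$r{\left(x \right)} = 7 + x^{2} + 2 x$ ($r{\left(x \right)} = \left(x^{2} + 2 x\right) + 7 = 7 + x^{2} + 2 x$)
$H{\left(N \right)} = 325 - 25 N$ ($H{\left(N \right)} = \left(N - 13\right) \left(-5\right) 5 = \left(-13 + N\right) \left(-5\right) 5 = \left(65 - 5 N\right) 5 = 325 - 25 N$)
$\frac{1}{\frac{H{\left(r{\left(7 \right)} \right)}}{2623} + 1964} = \frac{1}{\frac{325 - 25 \left(7 + 7^{2} + 2 \cdot 7\right)}{2623} + 1964} = \frac{1}{\left(325 - 25 \left(7 + 49 + 14\right)\right) \frac{1}{2623} + 1964} = \frac{1}{\left(325 - 1750\right) \frac{1}{2623} + 1964} = \frac{1}{\left(-1425\right) \frac{1}{2623} + 1964} = \frac{1}{- \frac{1425}{2623} + 1964} = \frac{1}{\frac{5150147}{2623}} = \frac{2623}{5150147}$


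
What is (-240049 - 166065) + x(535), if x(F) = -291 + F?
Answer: -405870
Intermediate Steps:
(-240049 - 166065) + x(535) = (-240049 - 166065) + (-291 + 535) = -406114 + 244 = -405870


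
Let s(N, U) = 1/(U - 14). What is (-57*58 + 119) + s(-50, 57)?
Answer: -137040/43 ≈ -3187.0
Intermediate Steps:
s(N, U) = 1/(-14 + U)
(-57*58 + 119) + s(-50, 57) = (-57*58 + 119) + 1/(-14 + 57) = (-3306 + 119) + 1/43 = -3187 + 1/43 = -137040/43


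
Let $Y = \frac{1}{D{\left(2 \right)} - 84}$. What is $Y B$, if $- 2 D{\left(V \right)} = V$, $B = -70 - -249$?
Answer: $- \frac{179}{85} \approx -2.1059$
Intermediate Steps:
$B = 179$ ($B = -70 + 249 = 179$)
$D{\left(V \right)} = - \frac{V}{2}$
$Y = - \frac{1}{85}$ ($Y = \frac{1}{\left(- \frac{1}{2}\right) 2 - 84} = \frac{1}{-1 - 84} = \frac{1}{-85} = - \frac{1}{85} \approx -0.011765$)
$Y B = \left(- \frac{1}{85}\right) 179 = - \frac{179}{85}$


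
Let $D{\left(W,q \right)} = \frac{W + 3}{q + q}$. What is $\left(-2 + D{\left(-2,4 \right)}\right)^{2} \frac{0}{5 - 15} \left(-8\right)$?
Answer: $0$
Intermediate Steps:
$D{\left(W,q \right)} = \frac{3 + W}{2 q}$
$\left(-2 + D{\left(-2,4 \right)}\right)^{2} \frac{0}{5 - 15} \left(-8\right) = \left(-2 + \frac{3 - 2}{2 \cdot 4}\right)^{2} \frac{0}{5 - 15} \left(-8\right) = \left(-2 + \frac{1}{2} \cdot \frac{1}{4} \cdot 1\right)^{2} \frac{0}{5 - 15} \left(-8\right) = \left(-2 + \frac{1}{8}\right)^{2} \frac{0}{-10} \left(-8\right) = \left(- \frac{15}{8}\right)^{2} \cdot 0 \left(- \frac{1}{10}\right) \left(-8\right) = \frac{225}{64} \cdot 0 \left(-8\right) = 0 \left(-8\right) = 0$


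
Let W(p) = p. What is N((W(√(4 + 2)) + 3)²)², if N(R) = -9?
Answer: 81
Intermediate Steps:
N((W(√(4 + 2)) + 3)²)² = (-9)² = 81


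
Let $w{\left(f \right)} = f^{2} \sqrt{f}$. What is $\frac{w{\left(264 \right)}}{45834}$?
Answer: $\frac{23232 \sqrt{66}}{7639} \approx 24.707$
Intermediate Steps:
$w{\left(f \right)} = f^{\frac{5}{2}}$
$\frac{w{\left(264 \right)}}{45834} = \frac{264^{\frac{5}{2}}}{45834} = 139392 \sqrt{66} \cdot \frac{1}{45834} = \frac{23232 \sqrt{66}}{7639}$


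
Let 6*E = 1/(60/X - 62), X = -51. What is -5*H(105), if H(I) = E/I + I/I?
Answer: -676603/135324 ≈ -4.9999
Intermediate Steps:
E = -17/6444 (E = 1/(6*(60/(-51) - 62)) = 1/(6*(60*(-1/51) - 62)) = 1/(6*(-20/17 - 62)) = 1/(6*(-1074/17)) = (⅙)*(-17/1074) = -17/6444 ≈ -0.0026381)
H(I) = 1 - 17/(6444*I) (H(I) = -17/(6444*I) + I/I = -17/(6444*I) + 1 = 1 - 17/(6444*I))
-5*H(105) = -5*(-17/6444 + 105)/105 = -676603/(21*6444) = -5*676603/676620 = -676603/135324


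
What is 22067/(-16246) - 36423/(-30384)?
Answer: -4375315/27423248 ≈ -0.15955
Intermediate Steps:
22067/(-16246) - 36423/(-30384) = 22067*(-1/16246) - 36423*(-1/30384) = -22067/16246 + 4047/3376 = -4375315/27423248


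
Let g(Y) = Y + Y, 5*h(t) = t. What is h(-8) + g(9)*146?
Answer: 13132/5 ≈ 2626.4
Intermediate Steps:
h(t) = t/5
g(Y) = 2*Y
h(-8) + g(9)*146 = (⅕)*(-8) + (2*9)*146 = -8/5 + 18*146 = -8/5 + 2628 = 13132/5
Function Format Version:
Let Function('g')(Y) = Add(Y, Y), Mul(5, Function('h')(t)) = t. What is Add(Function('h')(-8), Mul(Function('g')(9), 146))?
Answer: Rational(13132, 5) ≈ 2626.4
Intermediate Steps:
Function('h')(t) = Mul(Rational(1, 5), t)
Function('g')(Y) = Mul(2, Y)
Add(Function('h')(-8), Mul(Function('g')(9), 146)) = Add(Mul(Rational(1, 5), -8), Mul(Mul(2, 9), 146)) = Add(Rational(-8, 5), Mul(18, 146)) = Add(Rational(-8, 5), 2628) = Rational(13132, 5)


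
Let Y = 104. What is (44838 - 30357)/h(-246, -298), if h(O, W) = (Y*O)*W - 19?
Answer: 14481/7624013 ≈ 0.0018994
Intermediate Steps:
h(O, W) = -19 + 104*O*W (h(O, W) = (104*O)*W - 19 = 104*O*W - 19 = -19 + 104*O*W)
(44838 - 30357)/h(-246, -298) = (44838 - 30357)/(-19 + 104*(-246)*(-298)) = 14481/(-19 + 7624032) = 14481/7624013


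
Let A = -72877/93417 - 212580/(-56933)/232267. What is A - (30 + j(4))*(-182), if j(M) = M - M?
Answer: 6743852814206354533/1235314376338287 ≈ 5459.2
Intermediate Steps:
j(M) = 0
A = -963680600692487/1235314376338287 (A = -72877*1/93417 - 212580*(-1/56933)*(1/232267) = -72877/93417 + (212580/56933)*(1/232267) = -72877/93417 + 212580/13223657111 = -963680600692487/1235314376338287 ≈ -0.78011)
A - (30 + j(4))*(-182) = -963680600692487/1235314376338287 - (30 + 0)*(-182) = -963680600692487/1235314376338287 - 30*(-182) = -963680600692487/1235314376338287 - 1*(-5460) = -963680600692487/1235314376338287 + 5460 = 6743852814206354533/1235314376338287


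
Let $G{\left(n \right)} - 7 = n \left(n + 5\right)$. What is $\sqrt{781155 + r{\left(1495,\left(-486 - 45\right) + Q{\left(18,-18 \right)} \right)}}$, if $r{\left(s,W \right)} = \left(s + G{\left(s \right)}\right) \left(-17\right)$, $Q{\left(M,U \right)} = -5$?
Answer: $i \sqrt{37366879} \approx 6112.8 i$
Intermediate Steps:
$G{\left(n \right)} = 7 + n \left(5 + n\right)$ ($G{\left(n \right)} = 7 + n \left(n + 5\right) = 7 + n \left(5 + n\right)$)
$r{\left(s,W \right)} = -119 - 102 s - 17 s^{2}$ ($r{\left(s,W \right)} = \left(s + \left(7 + s^{2} + 5 s\right)\right) \left(-17\right) = \left(7 + s^{2} + 6 s\right) \left(-17\right) = -119 - 102 s - 17 s^{2}$)
$\sqrt{781155 + r{\left(1495,\left(-486 - 45\right) + Q{\left(18,-18 \right)} \right)}} = \sqrt{781155 - \left(152609 + 37995425\right)} = \sqrt{781155 - 38148034} = \sqrt{-37366879} = i \sqrt{37366879}$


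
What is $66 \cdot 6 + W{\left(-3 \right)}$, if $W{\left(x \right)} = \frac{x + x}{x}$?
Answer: $398$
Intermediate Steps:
$W{\left(x \right)} = 2$ ($W{\left(x \right)} = \frac{2 x}{x} = 2$)
$66 \cdot 6 + W{\left(-3 \right)} = 66 \cdot 6 + 2 = 396 + 2 = 398$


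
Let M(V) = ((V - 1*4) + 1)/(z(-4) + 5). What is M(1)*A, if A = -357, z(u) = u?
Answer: 714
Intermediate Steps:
M(V) = -3 + V (M(V) = ((V - 1*4) + 1)/(-4 + 5) = ((V - 4) + 1)/1 = ((-4 + V) + 1)*1 = (-3 + V)*1 = -3 + V)
M(1)*A = (-3 + 1)*(-357) = -2*(-357) = 714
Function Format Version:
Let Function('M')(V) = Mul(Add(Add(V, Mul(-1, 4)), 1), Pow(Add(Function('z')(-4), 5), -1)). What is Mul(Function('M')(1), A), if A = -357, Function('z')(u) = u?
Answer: 714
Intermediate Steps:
Function('M')(V) = Add(-3, V) (Function('M')(V) = Mul(Add(Add(V, Mul(-1, 4)), 1), Pow(Add(-4, 5), -1)) = Mul(Add(Add(V, -4), 1), Pow(1, -1)) = Mul(Add(Add(-4, V), 1), 1) = Mul(Add(-3, V), 1) = Add(-3, V))
Mul(Function('M')(1), A) = Mul(Add(-3, 1), -357) = Mul(-2, -357) = 714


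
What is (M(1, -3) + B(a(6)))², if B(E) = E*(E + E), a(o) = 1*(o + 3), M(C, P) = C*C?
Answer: 26569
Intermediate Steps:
M(C, P) = C²
a(o) = 3 + o (a(o) = 1*(3 + o) = 3 + o)
B(E) = 2*E² (B(E) = E*(2*E) = 2*E²)
(M(1, -3) + B(a(6)))² = (1² + 2*(3 + 6)²)² = (1 + 2*9²)² = (1 + 2*81)² = (1 + 162)² = 163² = 26569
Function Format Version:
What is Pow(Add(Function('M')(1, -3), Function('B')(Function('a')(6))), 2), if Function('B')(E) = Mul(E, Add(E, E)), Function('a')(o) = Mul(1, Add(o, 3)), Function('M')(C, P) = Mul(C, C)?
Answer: 26569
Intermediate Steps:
Function('M')(C, P) = Pow(C, 2)
Function('a')(o) = Add(3, o) (Function('a')(o) = Mul(1, Add(3, o)) = Add(3, o))
Function('B')(E) = Mul(2, Pow(E, 2)) (Function('B')(E) = Mul(E, Mul(2, E)) = Mul(2, Pow(E, 2)))
Pow(Add(Function('M')(1, -3), Function('B')(Function('a')(6))), 2) = Pow(Add(Pow(1, 2), Mul(2, Pow(Add(3, 6), 2))), 2) = Pow(Add(1, Mul(2, Pow(9, 2))), 2) = Pow(Add(1, Mul(2, 81)), 2) = Pow(Add(1, 162), 2) = Pow(163, 2) = 26569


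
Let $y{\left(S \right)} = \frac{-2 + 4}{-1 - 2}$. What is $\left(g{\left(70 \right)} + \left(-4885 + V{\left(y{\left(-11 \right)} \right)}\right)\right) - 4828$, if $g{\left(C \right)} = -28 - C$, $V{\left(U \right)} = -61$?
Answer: $-9872$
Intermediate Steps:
$y{\left(S \right)} = - \frac{2}{3}$ ($y{\left(S \right)} = \frac{2}{-3} = 2 \left(- \frac{1}{3}\right) = - \frac{2}{3}$)
$\left(g{\left(70 \right)} + \left(-4885 + V{\left(y{\left(-11 \right)} \right)}\right)\right) - 4828 = \left(\left(-28 - 70\right) - 4946\right) - 4828 = \left(-98 - 4946\right) - 4828 = -5044 - 4828 = -9872$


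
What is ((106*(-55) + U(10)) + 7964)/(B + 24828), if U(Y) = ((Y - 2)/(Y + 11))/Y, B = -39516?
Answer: -112037/771120 ≈ -0.14529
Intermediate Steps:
U(Y) = (-2 + Y)/(Y*(11 + Y)) (U(Y) = ((-2 + Y)/(11 + Y))/Y = (-2 + Y)/(Y*(11 + Y)))
((106*(-55) + U(10)) + 7964)/(B + 24828) = ((106*(-55) + (-2 + 10)/(10*(11 + 10))) + 7964)/(-39516 + 24828) = ((-5830 + (⅒)*8/21) + 7964)/(-14688) = ((-5830 + (⅒)*(1/21)*8) + 7964)*(-1/14688) = ((-5830 + 4/105) + 7964)*(-1/14688) = (-612146/105 + 7964)*(-1/14688) = (224074/105)*(-1/14688) = -112037/771120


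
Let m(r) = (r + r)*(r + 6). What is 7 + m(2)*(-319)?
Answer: -10201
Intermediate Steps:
m(r) = 2*r*(6 + r) (m(r) = (2*r)*(6 + r) = 2*r*(6 + r))
7 + m(2)*(-319) = 7 + (2*2*(6 + 2))*(-319) = 7 + (2*2*8)*(-319) = 7 + 32*(-319) = 7 - 10208 = -10201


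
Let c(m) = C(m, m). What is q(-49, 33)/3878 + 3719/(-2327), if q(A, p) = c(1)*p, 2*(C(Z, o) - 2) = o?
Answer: -28460609/18048212 ≈ -1.5769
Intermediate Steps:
C(Z, o) = 2 + o/2
c(m) = 2 + m/2
q(A, p) = 5*p/2 (q(A, p) = (2 + (1/2)*1)*p = (2 + 1/2)*p = 5*p/2)
q(-49, 33)/3878 + 3719/(-2327) = ((5/2)*33)/3878 + 3719/(-2327) = (165/2)*(1/3878) + 3719*(-1/2327) = 165/7756 - 3719/2327 = -28460609/18048212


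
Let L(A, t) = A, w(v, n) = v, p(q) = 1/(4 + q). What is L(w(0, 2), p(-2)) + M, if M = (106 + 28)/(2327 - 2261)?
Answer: 67/33 ≈ 2.0303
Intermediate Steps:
M = 67/33 (M = 134/66 = 134*(1/66) = 67/33 ≈ 2.0303)
L(w(0, 2), p(-2)) + M = 0 + 67/33 = 67/33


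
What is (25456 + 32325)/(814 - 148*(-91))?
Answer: 57781/14282 ≈ 4.0457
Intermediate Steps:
(25456 + 32325)/(814 - 148*(-91)) = 57781/(814 + 13468) = 57781/14282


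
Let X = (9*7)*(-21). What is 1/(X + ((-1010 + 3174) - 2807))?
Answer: -1/1966 ≈ -0.00050865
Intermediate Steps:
X = -1323 (X = 63*(-21) = -1323)
1/(X + ((-1010 + 3174) - 2807)) = 1/(-1323 + ((-1010 + 3174) - 2807)) = 1/(-1323 + (2164 - 2807)) = 1/(-1323 - 643) = 1/(-1966) = -1/1966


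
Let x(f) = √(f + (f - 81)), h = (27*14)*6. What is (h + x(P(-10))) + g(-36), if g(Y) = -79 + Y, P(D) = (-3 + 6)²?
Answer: 2153 + 3*I*√7 ≈ 2153.0 + 7.9373*I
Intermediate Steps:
P(D) = 9 (P(D) = 3² = 9)
h = 2268 (h = 378*6 = 2268)
x(f) = √(-81 + 2*f) (x(f) = √(f + (-81 + f)) = √(-81 + 2*f))
(h + x(P(-10))) + g(-36) = (2268 + √(-81 + 2*9)) + (-79 - 36) = (2268 + √(-81 + 18)) - 115 = (2268 + √(-63)) - 115 = (2268 + 3*I*√7) - 115 = 2153 + 3*I*√7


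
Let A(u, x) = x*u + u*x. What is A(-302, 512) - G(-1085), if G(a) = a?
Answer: -308163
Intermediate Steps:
A(u, x) = 2*u*x (A(u, x) = u*x + u*x = 2*u*x)
A(-302, 512) - G(-1085) = 2*(-302)*512 - 1*(-1085) = -309248 + 1085 = -308163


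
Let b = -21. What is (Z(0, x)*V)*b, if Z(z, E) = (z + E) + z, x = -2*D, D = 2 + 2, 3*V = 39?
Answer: 2184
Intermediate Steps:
V = 13 (V = (⅓)*39 = 13)
D = 4
x = -8 (x = -2*4 = -8)
Z(z, E) = E + 2*z (Z(z, E) = (E + z) + z = E + 2*z)
(Z(0, x)*V)*b = ((-8 + 2*0)*13)*(-21) = ((-8 + 0)*13)*(-21) = -8*13*(-21) = -104*(-21) = 2184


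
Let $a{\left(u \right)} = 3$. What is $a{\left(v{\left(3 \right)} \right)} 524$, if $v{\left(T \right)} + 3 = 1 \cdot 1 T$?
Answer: $1572$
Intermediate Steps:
$v{\left(T \right)} = -3 + T$ ($v{\left(T \right)} = -3 + 1 \cdot 1 T = -3 + 1 T = -3 + T$)
$a{\left(v{\left(3 \right)} \right)} 524 = 3 \cdot 524 = 1572$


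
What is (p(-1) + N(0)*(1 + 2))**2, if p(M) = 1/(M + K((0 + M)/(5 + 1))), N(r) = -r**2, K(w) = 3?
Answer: 1/4 ≈ 0.25000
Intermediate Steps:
p(M) = 1/(3 + M) (p(M) = 1/(M + 3) = 1/(3 + M))
(p(-1) + N(0)*(1 + 2))**2 = (1/(3 - 1) + (-1*0**2)*(1 + 2))**2 = (1/2 - 1*0*3)**2 = (1/2 + 0*3)**2 = (1/2 + 0)**2 = (1/2)**2 = 1/4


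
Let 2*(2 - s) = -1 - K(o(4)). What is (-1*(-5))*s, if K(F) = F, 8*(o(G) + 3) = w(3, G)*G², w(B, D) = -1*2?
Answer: -5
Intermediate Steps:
w(B, D) = -2
o(G) = -3 - G²/4 (o(G) = -3 + (-2*G²)/8 = -3 - G²/4)
s = -1 (s = 2 - (-1 - (-3 - ¼*4²))/2 = 2 - (-1 - (-3 - ¼*16))/2 = 2 - (-1 - (-3 - 4))/2 = 2 - (-1 - 1*(-7))/2 = 2 - (-1 + 7)/2 = 2 - ½*6 = 2 - 3 = -1)
(-1*(-5))*s = -1*(-5)*(-1) = 5*(-1) = -5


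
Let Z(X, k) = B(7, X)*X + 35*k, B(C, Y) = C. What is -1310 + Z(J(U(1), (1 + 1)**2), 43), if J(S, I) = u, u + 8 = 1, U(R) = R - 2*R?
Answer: 146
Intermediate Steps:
U(R) = -R
u = -7 (u = -8 + 1 = -7)
J(S, I) = -7
Z(X, k) = 7*X + 35*k
-1310 + Z(J(U(1), (1 + 1)**2), 43) = -1310 + (7*(-7) + 35*43) = -1310 + (-49 + 1505) = -1310 + 1456 = 146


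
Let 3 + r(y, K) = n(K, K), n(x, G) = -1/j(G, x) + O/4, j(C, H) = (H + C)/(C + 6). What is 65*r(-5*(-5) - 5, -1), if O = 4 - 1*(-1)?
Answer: 195/4 ≈ 48.750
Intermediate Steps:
j(C, H) = (C + H)/(6 + C)
O = 5 (O = 4 + 1 = 5)
n(x, G) = 5/4 - (6 + G)/(G + x) (n(x, G) = -1/((G + x)/(6 + G)) + 5/4 = -(6 + G)/(G + x) + 5*(1/4) = -(6 + G)/(G + x) + 5/4 = 5/4 - (6 + G)/(G + x))
r(y, K) = -3 + (-24 + 6*K)/(8*K) (r(y, K) = -3 + (-24 + K + 5*K)/(4*(K + K)) = -3 + (-24 + 6*K)/(4*((2*K))) = -3 + (1/(2*K))*(-24 + 6*K)/4 = -3 + (-24 + 6*K)/(8*K))
65*r(-5*(-5) - 5, -1) = 65*(-9/4 - 3/(-1)) = 65*(-9/4 - 3*(-1)) = 65*(-9/4 + 3) = 65*(3/4) = 195/4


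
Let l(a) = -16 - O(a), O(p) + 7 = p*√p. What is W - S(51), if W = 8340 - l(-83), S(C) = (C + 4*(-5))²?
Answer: 7388 - 83*I*√83 ≈ 7388.0 - 756.17*I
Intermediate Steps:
O(p) = -7 + p^(3/2) (O(p) = -7 + p*√p = -7 + p^(3/2))
S(C) = (-20 + C)² (S(C) = (C - 20)² = (-20 + C)²)
l(a) = -9 - a^(3/2) (l(a) = -16 - (-7 + a^(3/2)) = -16 + (7 - a^(3/2)) = -9 - a^(3/2))
W = 8349 - 83*I*√83 (W = 8340 - (-9 - (-83)^(3/2)) = 8340 - (-9 - (-83)*I*√83) = 8340 - (-9 + 83*I*√83) = 8340 + (9 - 83*I*√83) = 8349 - 83*I*√83 ≈ 8349.0 - 756.17*I)
W - S(51) = (8349 - 83*I*√83) - (-20 + 51)² = (8349 - 83*I*√83) - 1*31² = (8349 - 83*I*√83) - 1*961 = (8349 - 83*I*√83) - 961 = 7388 - 83*I*√83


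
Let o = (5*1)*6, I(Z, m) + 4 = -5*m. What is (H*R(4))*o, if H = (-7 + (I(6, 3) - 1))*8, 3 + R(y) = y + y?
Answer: -32400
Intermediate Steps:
I(Z, m) = -4 - 5*m
R(y) = -3 + 2*y (R(y) = -3 + (y + y) = -3 + 2*y)
o = 30 (o = 5*6 = 30)
H = -216 (H = (-7 + ((-4 - 5*3) - 1))*8 = (-7 + ((-4 - 15) - 1))*8 = (-7 + (-19 - 1))*8 = (-7 - 20)*8 = -27*8 = -216)
(H*R(4))*o = -216*(-3 + 2*4)*30 = -216*(-3 + 8)*30 = -216*5*30 = -1080*30 = -32400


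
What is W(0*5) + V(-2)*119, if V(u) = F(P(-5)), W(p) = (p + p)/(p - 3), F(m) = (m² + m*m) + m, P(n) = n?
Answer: 5355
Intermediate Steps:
F(m) = m + 2*m² (F(m) = (m² + m²) + m = 2*m² + m = m + 2*m²)
W(p) = 2*p/(-3 + p) (W(p) = (2*p)/(-3 + p) = 2*p/(-3 + p))
V(u) = 45 (V(u) = -5*(1 + 2*(-5)) = -5*(1 - 10) = -5*(-9) = 45)
W(0*5) + V(-2)*119 = 2*(0*5)/(-3 + 0*5) + 45*119 = 2*0/(-3 + 0) + 5355 = 2*0/(-3) + 5355 = 2*0*(-⅓) + 5355 = 0 + 5355 = 5355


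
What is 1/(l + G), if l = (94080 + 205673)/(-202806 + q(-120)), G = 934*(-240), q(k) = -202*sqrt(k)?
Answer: 2*(-202*sqrt(30) + 101403*I)/(-45461292713*I + 90560640*sqrt(30)) ≈ -4.4611e-6 - 3.2088e-13*I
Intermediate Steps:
G = -224160
l = 299753/(-202806 - 404*I*sqrt(30)) (l = (94080 + 205673)/(-202806 - 404*I*sqrt(30)) = 299753/(-202806 - 404*I*sqrt(30)) ≈ -1.4779 + 0.016125*I)
1/(l + G) = 1/((-10131951153/6855861686 + 30275053*I*sqrt(30)/10283792529) - 224160) = 1/(-1536820087484913/6855861686 + 30275053*I*sqrt(30)/10283792529)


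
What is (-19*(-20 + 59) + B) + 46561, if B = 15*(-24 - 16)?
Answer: 45220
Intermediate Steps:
B = -600 (B = 15*(-40) = -600)
(-19*(-20 + 59) + B) + 46561 = (-19*(-20 + 59) - 600) + 46561 = (-19*39 - 600) + 46561 = (-741 - 600) + 46561 = -1341 + 46561 = 45220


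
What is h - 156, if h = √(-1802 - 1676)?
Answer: -156 + I*√3478 ≈ -156.0 + 58.975*I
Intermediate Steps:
h = I*√3478 (h = √(-3478) = I*√3478 ≈ 58.975*I)
h - 156 = I*√3478 - 156 = -156 + I*√3478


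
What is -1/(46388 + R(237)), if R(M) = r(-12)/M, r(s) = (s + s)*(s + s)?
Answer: -79/3664844 ≈ -2.1556e-5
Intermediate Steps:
r(s) = 4*s² (r(s) = (2*s)*(2*s) = 4*s²)
R(M) = 576/M (R(M) = (4*(-12)²)/M = (4*144)/M = 576/M)
-1/(46388 + R(237)) = -1/(46388 + 576/237) = -1/(46388 + 576*(1/237)) = -1/(46388 + 192/79) = -1/3664844/79 = -1*79/3664844 = -79/3664844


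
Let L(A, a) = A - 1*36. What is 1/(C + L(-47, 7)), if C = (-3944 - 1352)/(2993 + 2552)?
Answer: -5545/465531 ≈ -0.011911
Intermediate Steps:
L(A, a) = -36 + A (L(A, a) = A - 36 = -36 + A)
C = -5296/5545 ≈ -0.95509
1/(C + L(-47, 7)) = 1/(-5296/5545 + (-36 - 47)) = 1/(-5296/5545 - 83) = 1/(-465531/5545) = -5545/465531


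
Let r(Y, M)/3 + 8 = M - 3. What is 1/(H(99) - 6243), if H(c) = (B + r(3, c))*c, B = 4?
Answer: 1/20289 ≈ 4.9288e-5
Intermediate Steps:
r(Y, M) = -33 + 3*M (r(Y, M) = -24 + 3*(M - 3) = -24 + 3*(-3 + M) = -24 + (-9 + 3*M) = -33 + 3*M)
H(c) = c*(-29 + 3*c) (H(c) = (4 + (-33 + 3*c))*c = (-29 + 3*c)*c = c*(-29 + 3*c))
1/(H(99) - 6243) = 1/(99*(-29 + 3*99) - 6243) = 1/(99*(-29 + 297) - 6243) = 1/(99*268 - 6243) = 1/(26532 - 6243) = 1/20289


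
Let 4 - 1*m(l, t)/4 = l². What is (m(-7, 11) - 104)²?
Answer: 80656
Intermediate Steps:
m(l, t) = 16 - 4*l²
(m(-7, 11) - 104)² = ((16 - 4*(-7)²) - 104)² = ((16 - 4*49) - 104)² = ((16 - 196) - 104)² = (-180 - 104)² = (-284)² = 80656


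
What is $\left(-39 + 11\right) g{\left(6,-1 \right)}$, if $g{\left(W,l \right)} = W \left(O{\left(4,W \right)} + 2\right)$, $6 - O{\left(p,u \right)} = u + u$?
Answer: $672$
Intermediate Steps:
$O{\left(p,u \right)} = 6 - 2 u$ ($O{\left(p,u \right)} = 6 - \left(u + u\right) = 6 - 2 u$)
$g{\left(W,l \right)} = W \left(8 - 2 W\right)$ ($g{\left(W,l \right)} = W \left(\left(6 - 2 W\right) + 2\right) = W \left(8 - 2 W\right)$)
$\left(-39 + 11\right) g{\left(6,-1 \right)} = \left(-39 + 11\right) 2 \cdot 6 \left(4 - 6\right) = - 28 \cdot 2 \cdot 6 \left(4 - 6\right) = - 28 \cdot 2 \cdot 6 \left(-2\right) = \left(-28\right) \left(-24\right) = 672$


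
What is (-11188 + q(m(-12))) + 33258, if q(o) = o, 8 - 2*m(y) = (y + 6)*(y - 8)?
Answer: 22014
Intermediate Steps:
m(y) = 4 - (-8 + y)*(6 + y)/2 (m(y) = 4 - (y + 6)*(y - 8)/2 = 4 - (6 + y)*(-8 + y)/2 = 4 - (-8 + y)*(6 + y)/2)
(-11188 + q(m(-12))) + 33258 = (-11188 + (28 - 12 - ½*(-12)²)) + 33258 = (-11188 + (28 - 12 - ½*144)) + 33258 = (-11188 + (28 - 12 - 72)) + 33258 = (-11188 - 56) + 33258 = -11244 + 33258 = 22014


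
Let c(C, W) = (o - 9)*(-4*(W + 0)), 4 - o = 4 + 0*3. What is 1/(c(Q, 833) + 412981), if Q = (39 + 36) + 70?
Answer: 1/442969 ≈ 2.2575e-6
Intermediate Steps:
o = 0 (o = 4 - (4 + 0*3) = 4 - (4 + 0) = 4 - 1*4 = 4 - 4 = 0)
Q = 145 (Q = 75 + 70 = 145)
c(C, W) = 36*W (c(C, W) = (0 - 9)*(-4*(W + 0)) = -(-36)*W = 36*W)
1/(c(Q, 833) + 412981) = 1/(36*833 + 412981) = 1/(29988 + 412981) = 1/442969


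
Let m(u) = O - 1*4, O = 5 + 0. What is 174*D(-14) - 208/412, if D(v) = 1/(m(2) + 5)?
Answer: 2935/103 ≈ 28.495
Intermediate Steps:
O = 5
m(u) = 1 (m(u) = 5 - 1*4 = 5 - 4 = 1)
D(v) = 1/6 (D(v) = 1/(1 + 5) = 1/6)
174*D(-14) - 208/412 = 174*(1/6) - 208/412 = 29 - 208*1/412 = 29 - 52/103 = 2935/103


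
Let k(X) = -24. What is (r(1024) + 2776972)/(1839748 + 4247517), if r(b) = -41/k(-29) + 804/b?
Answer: 2132716411/4675019520 ≈ 0.45619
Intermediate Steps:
r(b) = 41/24 + 804/b (r(b) = -41/(-24) + 804/b = -41*(-1/24) + 804/b = 41/24 + 804/b)
(r(1024) + 2776972)/(1839748 + 4247517) = ((41/24 + 804/1024) + 2776972)/(1839748 + 4247517) = ((41/24 + 804*(1/1024)) + 2776972)/6087265 = ((41/24 + 201/256) + 2776972)*(1/6087265) = (1915/768 + 2776972)*(1/6087265) = (2132716411/768)*(1/6087265) = 2132716411/4675019520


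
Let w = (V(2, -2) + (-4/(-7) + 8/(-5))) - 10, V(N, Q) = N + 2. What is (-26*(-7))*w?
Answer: -6396/5 ≈ -1279.2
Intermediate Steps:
V(N, Q) = 2 + N
w = -246/35 (w = ((2 + 2) + (-4/(-7) + 8/(-5))) - 10 = (4 + (-4*(-⅐) + 8*(-⅕))) - 10 = (4 + (4/7 - 8/5)) - 10 = (4 - 36/35) - 10 = 104/35 - 10 = -246/35 ≈ -7.0286)
(-26*(-7))*w = -26*(-7)*(-246/35) = 182*(-246/35) = -6396/5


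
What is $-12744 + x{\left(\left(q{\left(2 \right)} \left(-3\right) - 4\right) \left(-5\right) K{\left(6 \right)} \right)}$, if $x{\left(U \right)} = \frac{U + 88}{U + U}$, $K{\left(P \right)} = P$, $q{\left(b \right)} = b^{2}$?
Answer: $- \frac{1529209}{120} \approx -12743.0$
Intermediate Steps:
$x{\left(U \right)} = \frac{88 + U}{2 U}$
$-12744 + x{\left(\left(q{\left(2 \right)} \left(-3\right) - 4\right) \left(-5\right) K{\left(6 \right)} \right)} = -12744 + \frac{88 + \left(2^{2} \left(-3\right) - 4\right) \left(-5\right) 6}{2 \left(2^{2} \left(-3\right) - 4\right) \left(-5\right) 6} = -12744 + \frac{88 + \left(4 \left(-3\right) - 4\right) \left(-5\right) 6}{2 \left(4 \left(-3\right) - 4\right) \left(-5\right) 6} = -12744 + \frac{88 + \left(-12 - 4\right) \left(-5\right) 6}{2 \left(-12 - 4\right) \left(-5\right) 6} = -12744 + \frac{88 + \left(-16\right) \left(-5\right) 6}{2 \left(-16\right) \left(-5\right) 6} = -12744 + \frac{88 + 80 \cdot 6}{2 \cdot 80 \cdot 6} = -12744 + \frac{88 + 480}{2 \cdot 480} = -12744 + \frac{1}{2} \cdot \frac{1}{480} \cdot 568 = -12744 + \frac{71}{120} = - \frac{1529209}{120}$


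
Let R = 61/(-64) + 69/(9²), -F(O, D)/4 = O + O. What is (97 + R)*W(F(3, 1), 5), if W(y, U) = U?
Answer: 837205/1728 ≈ 484.49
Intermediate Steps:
F(O, D) = -8*O (F(O, D) = -4*(O + O) = -8*O)
R = -175/1728 (R = 61*(-1/64) + 69/81 = -61/64 + 69*(1/81) = -61/64 + 23/27 = -175/1728 ≈ -0.10127)
(97 + R)*W(F(3, 1), 5) = (97 - 175/1728)*5 = (167441/1728)*5 = 837205/1728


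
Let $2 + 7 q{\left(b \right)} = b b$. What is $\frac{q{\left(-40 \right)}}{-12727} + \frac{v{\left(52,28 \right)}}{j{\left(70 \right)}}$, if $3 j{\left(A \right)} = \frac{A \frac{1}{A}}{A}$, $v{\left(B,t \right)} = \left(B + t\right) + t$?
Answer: $\frac{2020536922}{89089} \approx 22680.0$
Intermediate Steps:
$q{\left(b \right)} = - \frac{2}{7} + \frac{b^{2}}{7}$ ($q{\left(b \right)} = - \frac{2}{7} + \frac{b b}{7} = - \frac{2}{7} + \frac{b^{2}}{7}$)
$v{\left(B,t \right)} = B + 2 t$
$j{\left(A \right)} = \frac{1}{3 A}$ ($j{\left(A \right)} = \frac{\frac{A}{A} \frac{1}{A}}{3} = \frac{1 \frac{1}{A}}{3} = \frac{1}{3 A}$)
$\frac{q{\left(-40 \right)}}{-12727} + \frac{v{\left(52,28 \right)}}{j{\left(70 \right)}} = \frac{- \frac{2}{7} + \frac{\left(-40\right)^{2}}{7}}{-12727} + \frac{52 + 2 \cdot 28}{\frac{1}{3} \cdot \frac{1}{70}} = \left(- \frac{2}{7} + \frac{1}{7} \cdot 1600\right) \left(- \frac{1}{12727}\right) + \frac{52 + 56}{\frac{1}{3} \cdot \frac{1}{70}} = \left(- \frac{2}{7} + \frac{1600}{7}\right) \left(- \frac{1}{12727}\right) + 108 \frac{1}{\frac{1}{210}} = \frac{1598}{7} \left(- \frac{1}{12727}\right) + 108 \cdot 210 = - \frac{1598}{89089} + 22680 = \frac{2020536922}{89089}$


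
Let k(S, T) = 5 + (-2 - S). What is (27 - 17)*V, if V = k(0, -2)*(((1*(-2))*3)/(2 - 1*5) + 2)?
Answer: 120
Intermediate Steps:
k(S, T) = 3 - S
V = 12 (V = (3 - 1*0)*(((1*(-2))*3)/(2 - 1*5) + 2) = (3 + 0)*((-2*3)/(2 - 5) + 2) = 3*(-6/(-3) + 2) = 3*(-6*(-1/3) + 2) = 3*(2 + 2) = 3*4 = 12)
(27 - 17)*V = (27 - 17)*12 = 10*12 = 120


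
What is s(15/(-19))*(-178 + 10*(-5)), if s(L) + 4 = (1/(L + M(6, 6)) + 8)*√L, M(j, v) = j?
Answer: 912 - 3244*I*√285/33 ≈ 912.0 - 1659.5*I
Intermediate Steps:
s(L) = -4 + √L*(8 + 1/(6 + L)) (s(L) = -4 + (1/(L + 6) + 8)*√L = -4 + (1/(6 + L) + 8)*√L = -4 + (8 + 1/(6 + L))*√L = -4 + √L*(8 + 1/(6 + L)))
s(15/(-19))*(-178 + 10*(-5)) = ((-24 - 60/(-19) + 8*(15/(-19))^(3/2) + 49*√(15/(-19)))/(6 + 15/(-19)))*(-178 + 10*(-5)) = ((-24 - 60*(-1)/19 + 8*(15*(-1/19))^(3/2) + 49*√(15*(-1/19)))/(6 + 15*(-1/19)))*(-178 - 50) = ((-24 - 4*(-15/19) + 8*(-15/19)^(3/2) + 49*√(-15/19))/(6 - 15/19))*(-228) = ((-24 + 60/19 + 8*(-15*I*√285/361) + 49*(I*√285/19))/(99/19))*(-228) = (19*(-24 + 60/19 - 120*I*√285/361 + 49*I*√285/19)/99)*(-228) = (19*(-396/19 + 811*I*√285/361)/99)*(-228) = (-4 + 811*I*√285/1881)*(-228) = 912 - 3244*I*√285/33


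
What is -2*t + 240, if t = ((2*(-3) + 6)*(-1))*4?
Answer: 240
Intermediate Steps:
t = 0 (t = ((-6 + 6)*(-1))*4 = (0*(-1))*4 = 0*4 = 0)
-2*t + 240 = -2*0 + 240 = 0 + 240 = 240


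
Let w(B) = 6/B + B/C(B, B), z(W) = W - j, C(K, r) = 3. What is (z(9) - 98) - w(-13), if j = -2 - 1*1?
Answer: -3167/39 ≈ -81.205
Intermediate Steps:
j = -3 (j = -2 - 1 = -3)
z(W) = 3 + W (z(W) = W - 1*(-3) = W + 3 = 3 + W)
w(B) = 6/B + B/3
(z(9) - 98) - w(-13) = ((3 + 9) - 98) - (6/(-13) + (⅓)*(-13)) = (12 - 98) - (6*(-1/13) - 13/3) = -86 - (-6/13 - 13/3) = -86 - 1*(-187/39) = -86 + 187/39 = -3167/39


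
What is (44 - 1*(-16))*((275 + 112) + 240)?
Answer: 37620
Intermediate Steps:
(44 - 1*(-16))*((275 + 112) + 240) = (44 + 16)*(387 + 240) = 60*627 = 37620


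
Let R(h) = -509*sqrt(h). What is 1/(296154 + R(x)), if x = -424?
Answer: 148077/43908521030 + 509*I*sqrt(106)/43908521030 ≈ 3.3724e-6 + 1.1935e-7*I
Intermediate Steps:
1/(296154 + R(x)) = 1/(296154 - 1018*I*sqrt(106))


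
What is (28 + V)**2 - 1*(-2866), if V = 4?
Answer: 3890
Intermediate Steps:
(28 + V)**2 - 1*(-2866) = (28 + 4)**2 - 1*(-2866) = 32**2 + 2866 = 1024 + 2866 = 3890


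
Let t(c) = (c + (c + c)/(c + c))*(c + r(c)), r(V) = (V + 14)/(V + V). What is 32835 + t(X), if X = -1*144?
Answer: 7684193/144 ≈ 53362.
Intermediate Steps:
X = -144
r(V) = (14 + V)/(2*V) (r(V) = (14 + V)/((2*V)) = (14 + V)*(1/(2*V)) = (14 + V)/(2*V))
t(c) = (1 + c)*(c + (14 + c)/(2*c)) (t(c) = (c + (c + c)/(c + c))*(c + (14 + c)/(2*c)) = (c + (2*c)/((2*c)))*(c + (14 + c)/(2*c)) = (c + (2*c)*(1/(2*c)))*(c + (14 + c)/(2*c)) = (c + 1)*(c + (14 + c)/(2*c)) = (1 + c)*(c + (14 + c)/(2*c)))
32835 + t(X) = 32835 + (15/2 + (-144)² + 7/(-144) + (3/2)*(-144)) = 32835 + (15/2 + 20736 + 7*(-1/144) - 216) = 32835 + (15/2 + 20736 - 7/144 - 216) = 32835 + 2955953/144 = 7684193/144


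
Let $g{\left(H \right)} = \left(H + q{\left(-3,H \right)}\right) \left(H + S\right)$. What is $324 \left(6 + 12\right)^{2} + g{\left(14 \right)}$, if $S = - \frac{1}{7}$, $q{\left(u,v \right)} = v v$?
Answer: $107886$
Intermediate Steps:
$q{\left(u,v \right)} = v^{2}$
$S = - \frac{1}{7}$ ($S = \left(-1\right) \frac{1}{7} = - \frac{1}{7} \approx -0.14286$)
$g{\left(H \right)} = \left(- \frac{1}{7} + H\right) \left(H + H^{2}\right)$ ($g{\left(H \right)} = \left(H + H^{2}\right) \left(H - \frac{1}{7}\right) = \left(H + H^{2}\right) \left(- \frac{1}{7} + H\right) = \left(- \frac{1}{7} + H\right) \left(H + H^{2}\right)$)
$324 \left(6 + 12\right)^{2} + g{\left(14 \right)} = 324 \left(6 + 12\right)^{2} + \frac{1}{7} \cdot 14 \left(-1 + 6 \cdot 14 + 7 \cdot 14^{2}\right) = 324 \cdot 18^{2} + \frac{1}{7} \cdot 14 \left(-1 + 84 + 7 \cdot 196\right) = 324 \cdot 324 + \frac{1}{7} \cdot 14 \left(-1 + 84 + 1372\right) = 104976 + \frac{1}{7} \cdot 14 \cdot 1455 = 104976 + 2910 = 107886$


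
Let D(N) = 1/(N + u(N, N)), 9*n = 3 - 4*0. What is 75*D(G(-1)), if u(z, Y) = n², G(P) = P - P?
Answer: 675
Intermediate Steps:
G(P) = 0
n = ⅓ (n = (3 - 4*0)/9 = (3 + 0)/9 = (⅑)*3 = ⅓ ≈ 0.33333)
u(z, Y) = ⅑ (u(z, Y) = (⅓)² = ⅑)
D(N) = 1/(⅑ + N) (D(N) = 1/(N + ⅑) = 1/(⅑ + N))
75*D(G(-1)) = 75*(9/(1 + 9*0)) = 75*(9/(1 + 0)) = 75*(9/1) = 75*(9*1) = 75*9 = 675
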